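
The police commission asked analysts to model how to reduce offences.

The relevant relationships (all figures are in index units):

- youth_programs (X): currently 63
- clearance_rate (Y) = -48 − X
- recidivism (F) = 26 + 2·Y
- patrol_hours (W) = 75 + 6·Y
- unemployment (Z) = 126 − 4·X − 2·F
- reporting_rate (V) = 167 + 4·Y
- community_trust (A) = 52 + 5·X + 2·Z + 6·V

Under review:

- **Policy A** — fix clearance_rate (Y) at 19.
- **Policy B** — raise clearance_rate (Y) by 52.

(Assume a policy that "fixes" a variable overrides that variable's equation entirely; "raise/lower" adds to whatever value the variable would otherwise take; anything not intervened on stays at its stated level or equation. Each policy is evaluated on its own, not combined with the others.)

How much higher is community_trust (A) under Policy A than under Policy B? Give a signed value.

1248

Policy A (Y := 19):
  X = 63
  Y = 19
  F = 26 + 2·19 = 64
  Z = 126 − 4·63 − 2·64 = -254
  V = 167 + 4·19 = 243
  A = 52 + 5·63 + 2·(-254) + 6·243 = 1317
Policy B (Y + 52):
  X = 63
  Y = -48 − 63 (+52 from intervention) = -59
  F = 26 + 2·(-59) = -92
  Z = 126 − 4·63 − 2·(-92) = 58
  V = 167 + 4·(-59) = -69
  A = 52 + 5·63 + 2·58 + 6·(-69) = 69
A: 1317 − 69 = 1248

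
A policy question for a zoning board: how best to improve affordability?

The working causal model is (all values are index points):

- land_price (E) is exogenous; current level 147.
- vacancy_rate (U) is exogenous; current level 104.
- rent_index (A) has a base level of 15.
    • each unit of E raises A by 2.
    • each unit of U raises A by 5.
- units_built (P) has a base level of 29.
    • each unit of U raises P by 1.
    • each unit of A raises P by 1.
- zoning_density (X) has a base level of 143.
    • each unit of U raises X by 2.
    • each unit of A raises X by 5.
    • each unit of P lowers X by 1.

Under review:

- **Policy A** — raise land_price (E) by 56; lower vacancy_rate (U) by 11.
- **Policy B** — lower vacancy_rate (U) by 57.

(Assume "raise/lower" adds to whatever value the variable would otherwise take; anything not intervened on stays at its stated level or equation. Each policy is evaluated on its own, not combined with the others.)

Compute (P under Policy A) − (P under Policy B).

388

Policy A (E + 56, U − 11):
  E = 147 + 56 = 203
  U = 104 − 11 = 93
  A = 15 + 2·203 + 5·93 = 886
  P = 29 + 93 + 886 = 1008
Policy B (U − 57):
  E = 147
  U = 104 − 57 = 47
  A = 15 + 2·147 + 5·47 = 544
  P = 29 + 47 + 544 = 620
P: 1008 − 620 = 388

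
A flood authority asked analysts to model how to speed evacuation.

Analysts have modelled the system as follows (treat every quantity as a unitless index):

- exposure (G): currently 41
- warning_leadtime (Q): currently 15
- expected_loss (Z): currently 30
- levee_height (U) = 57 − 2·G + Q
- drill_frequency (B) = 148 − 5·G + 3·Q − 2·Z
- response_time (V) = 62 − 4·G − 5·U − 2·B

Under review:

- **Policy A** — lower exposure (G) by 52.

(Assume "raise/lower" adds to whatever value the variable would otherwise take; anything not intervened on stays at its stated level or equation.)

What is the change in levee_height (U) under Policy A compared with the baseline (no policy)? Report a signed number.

Baseline:
  G = 41
  Q = 15
  U = 57 − 2·41 + 15 = -10
Policy A (G − 52):
  G = 41 − 52 = -11
  Q = 15
  U = 57 − 2·(-11) + 15 = 94
Change in U: 94 − (-10) = 104

104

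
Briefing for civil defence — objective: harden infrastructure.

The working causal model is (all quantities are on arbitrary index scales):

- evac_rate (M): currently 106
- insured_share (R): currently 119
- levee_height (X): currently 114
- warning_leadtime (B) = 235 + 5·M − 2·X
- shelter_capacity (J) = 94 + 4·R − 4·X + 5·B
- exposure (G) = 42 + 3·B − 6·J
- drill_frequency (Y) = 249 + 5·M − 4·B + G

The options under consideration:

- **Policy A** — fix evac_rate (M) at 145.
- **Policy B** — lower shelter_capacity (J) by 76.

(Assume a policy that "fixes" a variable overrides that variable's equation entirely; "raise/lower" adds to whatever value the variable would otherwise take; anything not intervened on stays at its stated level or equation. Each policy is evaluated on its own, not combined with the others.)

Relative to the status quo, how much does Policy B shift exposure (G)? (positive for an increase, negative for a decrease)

456

Baseline:
  M = 106
  R = 119
  X = 114
  B = 235 + 5·106 − 2·114 = 537
  J = 94 + 4·119 − 4·114 + 5·537 = 2799
  G = 42 + 3·537 − 6·2799 = -15141
Policy B (J − 76):
  M = 106
  R = 119
  X = 114
  B = 235 + 5·106 − 2·114 = 537
  J = 94 + 4·119 − 4·114 + 5·537 (−76 from intervention) = 2723
  G = 42 + 3·537 − 6·2723 = -14685
Change in G: -14685 − (-15141) = 456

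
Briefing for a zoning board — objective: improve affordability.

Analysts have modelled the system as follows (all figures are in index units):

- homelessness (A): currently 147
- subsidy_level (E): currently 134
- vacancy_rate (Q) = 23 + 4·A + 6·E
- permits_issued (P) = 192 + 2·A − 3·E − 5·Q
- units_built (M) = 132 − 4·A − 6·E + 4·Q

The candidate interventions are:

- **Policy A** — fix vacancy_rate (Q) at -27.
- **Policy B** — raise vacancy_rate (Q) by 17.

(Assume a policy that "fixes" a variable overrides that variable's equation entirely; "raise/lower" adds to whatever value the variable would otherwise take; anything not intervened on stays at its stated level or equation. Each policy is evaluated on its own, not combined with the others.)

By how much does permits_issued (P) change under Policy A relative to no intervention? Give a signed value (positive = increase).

7210

Baseline:
  A = 147
  E = 134
  Q = 23 + 4·147 + 6·134 = 1415
  P = 192 + 2·147 − 3·134 − 5·1415 = -6991
Policy A (Q := -27):
  A = 147
  E = 134
  Q = -27
  P = 192 + 2·147 − 3·134 − 5·(-27) = 219
Change in P: 219 − (-6991) = 7210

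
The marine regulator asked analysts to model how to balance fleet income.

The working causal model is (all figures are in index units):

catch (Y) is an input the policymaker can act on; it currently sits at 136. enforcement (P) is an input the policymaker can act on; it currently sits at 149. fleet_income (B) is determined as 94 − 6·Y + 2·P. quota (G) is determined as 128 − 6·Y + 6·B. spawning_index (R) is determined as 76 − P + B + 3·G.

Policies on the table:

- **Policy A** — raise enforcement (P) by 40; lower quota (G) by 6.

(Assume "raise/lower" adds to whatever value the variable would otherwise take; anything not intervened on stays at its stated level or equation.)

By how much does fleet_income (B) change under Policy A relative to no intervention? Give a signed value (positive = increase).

Baseline:
  Y = 136
  P = 149
  B = 94 − 6·136 + 2·149 = -424
Policy A (P + 40, G − 6):
  Y = 136
  P = 149 + 40 = 189
  B = 94 − 6·136 + 2·189 = -344
Change in B: -344 − (-424) = 80

80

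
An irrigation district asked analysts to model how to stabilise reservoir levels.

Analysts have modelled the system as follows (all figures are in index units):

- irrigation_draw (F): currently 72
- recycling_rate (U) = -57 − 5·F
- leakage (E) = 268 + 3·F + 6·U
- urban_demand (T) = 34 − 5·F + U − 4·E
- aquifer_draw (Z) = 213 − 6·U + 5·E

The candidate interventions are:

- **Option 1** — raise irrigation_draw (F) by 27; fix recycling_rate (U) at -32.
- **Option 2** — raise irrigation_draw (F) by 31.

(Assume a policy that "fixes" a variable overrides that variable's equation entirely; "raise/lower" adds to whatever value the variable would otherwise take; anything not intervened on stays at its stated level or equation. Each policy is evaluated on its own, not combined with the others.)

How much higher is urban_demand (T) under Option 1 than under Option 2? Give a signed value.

Option 1 (F + 27, U := -32):
  F = 72 + 27 = 99
  U = -32
  E = 268 + 3·99 + 6·(-32) = 373
  T = 34 − 5·99 + (-32) − 4·373 = -1985
Option 2 (F + 31):
  F = 72 + 31 = 103
  U = -57 − 5·103 = -572
  E = 268 + 3·103 + 6·(-572) = -2855
  T = 34 − 5·103 + (-572) − 4·(-2855) = 10367
T: -1985 − 10367 = -12352

-12352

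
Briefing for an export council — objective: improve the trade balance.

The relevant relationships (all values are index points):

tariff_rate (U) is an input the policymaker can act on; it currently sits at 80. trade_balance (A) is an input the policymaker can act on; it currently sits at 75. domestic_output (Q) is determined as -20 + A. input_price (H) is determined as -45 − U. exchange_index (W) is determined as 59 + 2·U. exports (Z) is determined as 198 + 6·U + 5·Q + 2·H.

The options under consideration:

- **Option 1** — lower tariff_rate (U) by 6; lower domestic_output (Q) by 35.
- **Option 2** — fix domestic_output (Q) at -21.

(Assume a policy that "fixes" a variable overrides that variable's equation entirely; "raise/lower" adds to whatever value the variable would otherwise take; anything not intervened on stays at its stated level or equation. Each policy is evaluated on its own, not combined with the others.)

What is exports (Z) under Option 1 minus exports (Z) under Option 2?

Option 1 (U − 6, Q − 35):
  U = 80 − 6 = 74
  A = 75
  Q = -20 + 75 (−35 from intervention) = 20
  H = -45 − 74 = -119
  Z = 198 + 6·74 + 5·20 + 2·(-119) = 504
Option 2 (Q := -21):
  U = 80
  A = 75
  Q = -21
  H = -45 − 80 = -125
  Z = 198 + 6·80 + 5·(-21) + 2·(-125) = 323
Z: 504 − 323 = 181

181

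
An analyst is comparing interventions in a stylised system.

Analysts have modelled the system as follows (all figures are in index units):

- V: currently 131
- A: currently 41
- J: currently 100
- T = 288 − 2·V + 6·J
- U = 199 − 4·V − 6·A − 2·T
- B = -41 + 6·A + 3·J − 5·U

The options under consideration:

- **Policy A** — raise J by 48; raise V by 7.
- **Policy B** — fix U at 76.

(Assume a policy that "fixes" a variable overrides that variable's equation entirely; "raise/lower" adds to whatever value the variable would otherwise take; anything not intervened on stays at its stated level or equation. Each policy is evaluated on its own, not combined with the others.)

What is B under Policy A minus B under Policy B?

12519

Policy A (J + 48, V + 7):
  V = 131 + 7 = 138
  A = 41
  J = 100 + 48 = 148
  T = 288 − 2·138 + 6·148 = 900
  U = 199 − 4·138 − 6·41 − 2·900 = -2399
  B = -41 + 6·41 + 3·148 − 5·(-2399) = 12644
Policy B (U := 76):
  V = 131
  A = 41
  J = 100
  T = 288 − 2·131 + 6·100 = 626
  U = 76
  B = -41 + 6·41 + 3·100 − 5·76 = 125
B: 12644 − 125 = 12519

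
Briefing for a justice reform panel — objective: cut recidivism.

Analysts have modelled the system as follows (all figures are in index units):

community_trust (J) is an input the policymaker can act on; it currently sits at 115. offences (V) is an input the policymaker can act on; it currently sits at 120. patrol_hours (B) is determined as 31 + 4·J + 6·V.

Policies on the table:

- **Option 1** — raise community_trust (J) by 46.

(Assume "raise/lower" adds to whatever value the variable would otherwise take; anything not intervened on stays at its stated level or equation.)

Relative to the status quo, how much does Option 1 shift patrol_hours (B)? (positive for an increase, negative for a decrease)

Baseline:
  J = 115
  V = 120
  B = 31 + 4·115 + 6·120 = 1211
Option 1 (J + 46):
  J = 115 + 46 = 161
  V = 120
  B = 31 + 4·161 + 6·120 = 1395
Change in B: 1395 − 1211 = 184

184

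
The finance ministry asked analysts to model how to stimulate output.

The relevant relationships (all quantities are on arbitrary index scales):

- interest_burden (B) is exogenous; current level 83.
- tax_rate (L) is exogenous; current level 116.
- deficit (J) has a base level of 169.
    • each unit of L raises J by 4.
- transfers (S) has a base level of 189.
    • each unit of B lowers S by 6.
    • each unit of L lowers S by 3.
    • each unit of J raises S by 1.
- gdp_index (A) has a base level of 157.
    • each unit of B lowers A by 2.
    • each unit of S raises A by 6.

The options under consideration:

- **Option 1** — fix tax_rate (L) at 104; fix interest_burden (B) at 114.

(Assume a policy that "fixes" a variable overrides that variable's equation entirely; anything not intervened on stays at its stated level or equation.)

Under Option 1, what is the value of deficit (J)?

Option 1 (L := 104, B := 114):
  L = 104
  J = 169 + 4·104 = 585

585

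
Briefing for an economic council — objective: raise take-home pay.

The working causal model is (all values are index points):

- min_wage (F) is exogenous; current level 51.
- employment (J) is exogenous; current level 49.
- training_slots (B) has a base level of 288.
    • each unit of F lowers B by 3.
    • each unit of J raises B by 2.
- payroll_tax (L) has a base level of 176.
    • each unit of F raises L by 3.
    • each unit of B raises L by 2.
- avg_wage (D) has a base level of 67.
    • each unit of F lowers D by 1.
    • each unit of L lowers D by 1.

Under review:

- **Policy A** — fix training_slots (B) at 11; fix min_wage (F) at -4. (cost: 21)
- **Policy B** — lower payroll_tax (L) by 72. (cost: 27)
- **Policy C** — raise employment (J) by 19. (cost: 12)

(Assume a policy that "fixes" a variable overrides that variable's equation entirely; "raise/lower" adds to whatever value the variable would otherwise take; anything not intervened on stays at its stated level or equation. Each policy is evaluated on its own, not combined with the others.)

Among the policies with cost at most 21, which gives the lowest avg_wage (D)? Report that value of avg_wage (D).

-855

Policy A (B := 11, F := -4):
  F = -4
  J = 49
  B = 11
  L = 176 + 3·(-4) + 2·11 = 186
  D = 67 − (-4) − 186 = -115
Policy C (J + 19):
  F = 51
  J = 49 + 19 = 68
  B = 288 − 3·51 + 2·68 = 271
  L = 176 + 3·51 + 2·271 = 871
  D = 67 − 51 − 871 = -855
Comparing — Policy A: D=-115, Policy C: D=-855. Lowest is -855 (Policy C).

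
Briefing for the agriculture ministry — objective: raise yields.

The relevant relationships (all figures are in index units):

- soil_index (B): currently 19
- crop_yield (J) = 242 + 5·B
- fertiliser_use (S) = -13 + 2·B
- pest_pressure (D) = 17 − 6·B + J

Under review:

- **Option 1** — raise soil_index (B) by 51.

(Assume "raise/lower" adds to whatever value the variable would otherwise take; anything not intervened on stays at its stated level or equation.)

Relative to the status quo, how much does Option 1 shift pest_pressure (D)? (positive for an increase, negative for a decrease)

Baseline:
  B = 19
  J = 242 + 5·19 = 337
  D = 17 − 6·19 + 337 = 240
Option 1 (B + 51):
  B = 19 + 51 = 70
  J = 242 + 5·70 = 592
  D = 17 − 6·70 + 592 = 189
Change in D: 189 − 240 = -51

-51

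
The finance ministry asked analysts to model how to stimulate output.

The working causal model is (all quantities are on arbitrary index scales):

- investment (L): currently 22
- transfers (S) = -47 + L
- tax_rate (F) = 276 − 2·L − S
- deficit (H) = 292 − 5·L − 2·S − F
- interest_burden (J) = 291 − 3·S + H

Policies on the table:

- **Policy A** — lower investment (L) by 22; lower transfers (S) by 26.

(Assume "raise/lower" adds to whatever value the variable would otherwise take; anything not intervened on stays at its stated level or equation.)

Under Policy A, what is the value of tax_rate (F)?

349

Policy A (L − 22, S − 26):
  L = 22 − 22 = 0
  S = -47 + 0 (−26 from intervention) = -73
  F = 276 − 2·0 − (-73) = 349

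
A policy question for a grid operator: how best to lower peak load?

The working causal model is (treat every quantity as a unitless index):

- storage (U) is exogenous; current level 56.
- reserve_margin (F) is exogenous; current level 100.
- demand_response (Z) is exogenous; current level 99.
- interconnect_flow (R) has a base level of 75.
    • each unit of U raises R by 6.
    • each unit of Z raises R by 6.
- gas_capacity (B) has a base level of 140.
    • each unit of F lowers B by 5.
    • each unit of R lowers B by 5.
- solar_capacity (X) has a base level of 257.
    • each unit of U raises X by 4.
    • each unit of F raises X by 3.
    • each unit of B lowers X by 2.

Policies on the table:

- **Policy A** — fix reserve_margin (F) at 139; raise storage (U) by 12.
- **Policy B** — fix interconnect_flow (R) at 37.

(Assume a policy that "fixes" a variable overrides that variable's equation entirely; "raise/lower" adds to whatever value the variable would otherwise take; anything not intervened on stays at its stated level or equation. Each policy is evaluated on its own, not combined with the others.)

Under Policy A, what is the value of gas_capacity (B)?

Policy A (F := 139, U + 12):
  U = 56 + 12 = 68
  F = 139
  Z = 99
  R = 75 + 6·68 + 6·99 = 1077
  B = 140 − 5·139 − 5·1077 = -5940

-5940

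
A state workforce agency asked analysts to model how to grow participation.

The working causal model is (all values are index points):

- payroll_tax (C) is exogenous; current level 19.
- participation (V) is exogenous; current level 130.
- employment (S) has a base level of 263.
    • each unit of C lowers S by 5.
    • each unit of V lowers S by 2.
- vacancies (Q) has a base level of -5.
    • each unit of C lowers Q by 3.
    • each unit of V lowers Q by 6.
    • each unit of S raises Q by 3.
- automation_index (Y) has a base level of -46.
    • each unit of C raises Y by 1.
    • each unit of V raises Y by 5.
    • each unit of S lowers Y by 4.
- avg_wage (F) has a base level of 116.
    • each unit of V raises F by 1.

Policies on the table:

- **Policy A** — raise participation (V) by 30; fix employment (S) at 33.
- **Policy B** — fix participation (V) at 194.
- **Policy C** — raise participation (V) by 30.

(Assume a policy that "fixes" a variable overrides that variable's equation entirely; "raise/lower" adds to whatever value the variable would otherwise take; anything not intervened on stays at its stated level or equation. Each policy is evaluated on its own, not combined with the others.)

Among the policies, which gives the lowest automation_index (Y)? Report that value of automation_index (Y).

641

Policy A (V + 30, S := 33):
  C = 19
  V = 130 + 30 = 160
  S = 33
  Y = -46 + 19 + 5·160 − 4·33 = 641
Policy B (V := 194):
  C = 19
  V = 194
  S = 263 − 5·19 − 2·194 = -220
  Y = -46 + 19 + 5·194 − 4·(-220) = 1823
Policy C (V + 30):
  C = 19
  V = 130 + 30 = 160
  S = 263 − 5·19 − 2·160 = -152
  Y = -46 + 19 + 5·160 − 4·(-152) = 1381
Comparing — Policy A: Y=641, Policy B: Y=1823, Policy C: Y=1381. Lowest is 641 (Policy A).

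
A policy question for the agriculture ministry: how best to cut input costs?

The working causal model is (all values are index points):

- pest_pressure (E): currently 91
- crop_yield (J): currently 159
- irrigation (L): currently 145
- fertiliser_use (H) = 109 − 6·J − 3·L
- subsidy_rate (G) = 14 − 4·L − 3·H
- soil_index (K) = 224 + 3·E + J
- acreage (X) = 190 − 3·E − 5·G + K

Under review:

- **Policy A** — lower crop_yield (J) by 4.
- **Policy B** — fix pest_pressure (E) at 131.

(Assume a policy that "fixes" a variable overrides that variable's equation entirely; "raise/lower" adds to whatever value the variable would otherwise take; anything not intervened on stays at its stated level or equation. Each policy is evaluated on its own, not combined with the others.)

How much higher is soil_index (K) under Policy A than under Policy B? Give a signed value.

-124

Policy A (J − 4):
  E = 91
  J = 159 − 4 = 155
  K = 224 + 3·91 + 155 = 652
Policy B (E := 131):
  E = 131
  J = 159
  K = 224 + 3·131 + 159 = 776
K: 652 − 776 = -124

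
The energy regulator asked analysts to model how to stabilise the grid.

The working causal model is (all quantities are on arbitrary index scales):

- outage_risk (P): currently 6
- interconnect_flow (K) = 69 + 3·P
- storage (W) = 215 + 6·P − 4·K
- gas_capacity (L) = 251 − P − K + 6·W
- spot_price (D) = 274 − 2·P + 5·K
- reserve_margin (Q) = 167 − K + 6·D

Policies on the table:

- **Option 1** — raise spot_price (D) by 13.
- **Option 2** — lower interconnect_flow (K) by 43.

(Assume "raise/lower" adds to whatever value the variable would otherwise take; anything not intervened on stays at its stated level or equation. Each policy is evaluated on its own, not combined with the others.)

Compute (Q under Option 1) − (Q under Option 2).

Option 1 (D + 13):
  P = 6
  K = 69 + 3·6 = 87
  D = 274 − 2·6 + 5·87 (+13 from intervention) = 710
  Q = 167 − 87 + 6·710 = 4340
Option 2 (K − 43):
  P = 6
  K = 69 + 3·6 (−43 from intervention) = 44
  D = 274 − 2·6 + 5·44 = 482
  Q = 167 − 44 + 6·482 = 3015
Q: 4340 − 3015 = 1325

1325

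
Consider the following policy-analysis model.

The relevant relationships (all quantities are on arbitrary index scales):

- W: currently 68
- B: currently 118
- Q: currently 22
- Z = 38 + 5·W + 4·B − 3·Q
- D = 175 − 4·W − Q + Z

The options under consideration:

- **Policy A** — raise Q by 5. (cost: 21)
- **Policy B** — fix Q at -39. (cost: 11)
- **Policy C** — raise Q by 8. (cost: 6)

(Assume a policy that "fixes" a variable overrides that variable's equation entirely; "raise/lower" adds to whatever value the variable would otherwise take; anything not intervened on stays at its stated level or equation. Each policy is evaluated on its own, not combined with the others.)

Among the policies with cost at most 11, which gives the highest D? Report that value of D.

Policy B (Q := -39):
  W = 68
  B = 118
  Q = -39
  Z = 38 + 5·68 + 4·118 − 3·(-39) = 967
  D = 175 − 4·68 − (-39) + 967 = 909
Policy C (Q + 8):
  W = 68
  B = 118
  Q = 22 + 8 = 30
  Z = 38 + 5·68 + 4·118 − 3·30 = 760
  D = 175 − 4·68 − 30 + 760 = 633
Comparing — Policy B: D=909, Policy C: D=633. Highest is 909 (Policy B).

909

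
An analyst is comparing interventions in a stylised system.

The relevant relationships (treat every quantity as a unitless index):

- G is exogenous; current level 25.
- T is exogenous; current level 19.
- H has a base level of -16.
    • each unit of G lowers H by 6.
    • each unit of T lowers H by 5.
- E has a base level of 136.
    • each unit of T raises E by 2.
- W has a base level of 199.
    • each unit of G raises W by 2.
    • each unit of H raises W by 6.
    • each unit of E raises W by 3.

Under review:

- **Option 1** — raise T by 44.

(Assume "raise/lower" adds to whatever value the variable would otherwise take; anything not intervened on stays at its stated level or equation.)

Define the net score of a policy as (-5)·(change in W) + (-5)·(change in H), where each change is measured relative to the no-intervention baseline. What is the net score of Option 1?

Baseline:
  G = 25
  T = 19
  H = -16 − 6·25 − 5·19 = -261
  E = 136 + 2·19 = 174
  W = 199 + 2·25 + 6·(-261) + 3·174 = -795
Option 1 (T + 44):
  G = 25
  T = 19 + 44 = 63
  H = -16 − 6·25 − 5·63 = -481
  E = 136 + 2·63 = 262
  W = 199 + 2·25 + 6·(-481) + 3·262 = -1851
ΔW = -1851 − (-795) = -1056; ΔH = -481 − (-261) = -220
Score = (-5)·(-1056) + (-5)·(-220) = 6380

6380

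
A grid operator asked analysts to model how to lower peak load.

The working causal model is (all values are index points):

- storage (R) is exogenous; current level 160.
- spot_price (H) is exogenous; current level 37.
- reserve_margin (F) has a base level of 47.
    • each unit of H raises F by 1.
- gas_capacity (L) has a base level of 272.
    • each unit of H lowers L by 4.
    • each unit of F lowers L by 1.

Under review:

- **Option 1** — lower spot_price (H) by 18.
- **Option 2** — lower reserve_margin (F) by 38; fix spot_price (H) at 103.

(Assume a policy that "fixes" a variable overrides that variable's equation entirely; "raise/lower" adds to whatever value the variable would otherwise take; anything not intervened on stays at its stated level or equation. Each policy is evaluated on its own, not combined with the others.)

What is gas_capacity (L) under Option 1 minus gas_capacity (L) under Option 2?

382

Option 1 (H − 18):
  H = 37 − 18 = 19
  F = 47 + 19 = 66
  L = 272 − 4·19 − 66 = 130
Option 2 (F − 38, H := 103):
  H = 103
  F = 47 + 103 (−38 from intervention) = 112
  L = 272 − 4·103 − 112 = -252
L: 130 − (-252) = 382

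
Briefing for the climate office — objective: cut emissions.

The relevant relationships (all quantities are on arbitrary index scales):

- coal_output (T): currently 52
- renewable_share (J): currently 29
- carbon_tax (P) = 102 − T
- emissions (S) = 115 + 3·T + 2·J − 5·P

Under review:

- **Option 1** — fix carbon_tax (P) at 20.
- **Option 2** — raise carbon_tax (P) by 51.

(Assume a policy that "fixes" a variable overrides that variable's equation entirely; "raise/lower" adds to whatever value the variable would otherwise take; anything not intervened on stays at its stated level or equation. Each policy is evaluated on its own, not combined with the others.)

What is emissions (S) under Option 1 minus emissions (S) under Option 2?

Option 1 (P := 20):
  T = 52
  J = 29
  P = 20
  S = 115 + 3·52 + 2·29 − 5·20 = 229
Option 2 (P + 51):
  T = 52
  J = 29
  P = 102 − 52 (+51 from intervention) = 101
  S = 115 + 3·52 + 2·29 − 5·101 = -176
S: 229 − (-176) = 405

405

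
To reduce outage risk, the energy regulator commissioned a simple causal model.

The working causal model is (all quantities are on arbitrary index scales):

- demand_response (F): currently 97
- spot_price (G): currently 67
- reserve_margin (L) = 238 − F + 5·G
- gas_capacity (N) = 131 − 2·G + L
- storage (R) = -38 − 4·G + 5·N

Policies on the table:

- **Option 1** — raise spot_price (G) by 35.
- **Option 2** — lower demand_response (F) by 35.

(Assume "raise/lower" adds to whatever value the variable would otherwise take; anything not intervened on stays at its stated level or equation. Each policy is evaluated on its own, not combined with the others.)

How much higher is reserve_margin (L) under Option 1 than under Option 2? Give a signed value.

140

Option 1 (G + 35):
  F = 97
  G = 67 + 35 = 102
  L = 238 − 97 + 5·102 = 651
Option 2 (F − 35):
  F = 97 − 35 = 62
  G = 67
  L = 238 − 62 + 5·67 = 511
L: 651 − 511 = 140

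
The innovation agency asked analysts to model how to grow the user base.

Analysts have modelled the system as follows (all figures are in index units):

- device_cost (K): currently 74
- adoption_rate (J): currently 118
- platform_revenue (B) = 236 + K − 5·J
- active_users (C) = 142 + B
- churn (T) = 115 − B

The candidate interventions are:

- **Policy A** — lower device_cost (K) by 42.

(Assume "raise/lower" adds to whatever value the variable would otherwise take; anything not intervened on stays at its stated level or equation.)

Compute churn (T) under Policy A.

Policy A (K − 42):
  K = 74 − 42 = 32
  J = 118
  B = 236 + 32 − 5·118 = -322
  T = 115 − (-322) = 437

437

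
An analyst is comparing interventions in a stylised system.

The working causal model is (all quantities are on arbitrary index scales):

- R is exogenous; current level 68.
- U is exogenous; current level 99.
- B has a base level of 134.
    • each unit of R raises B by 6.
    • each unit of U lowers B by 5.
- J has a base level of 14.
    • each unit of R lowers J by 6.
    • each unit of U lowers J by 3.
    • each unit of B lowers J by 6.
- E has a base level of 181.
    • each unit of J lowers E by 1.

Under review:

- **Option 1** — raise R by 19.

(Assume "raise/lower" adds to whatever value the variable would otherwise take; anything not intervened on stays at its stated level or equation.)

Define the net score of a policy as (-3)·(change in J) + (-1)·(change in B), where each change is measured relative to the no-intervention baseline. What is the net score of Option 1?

2280

Baseline:
  R = 68
  U = 99
  B = 134 + 6·68 − 5·99 = 47
  J = 14 − 6·68 − 3·99 − 6·47 = -973
Option 1 (R + 19):
  R = 68 + 19 = 87
  U = 99
  B = 134 + 6·87 − 5·99 = 161
  J = 14 − 6·87 − 3·99 − 6·161 = -1771
ΔJ = -1771 − (-973) = -798; ΔB = 161 − 47 = 114
Score = (-3)·(-798) + (-1)·114 = 2280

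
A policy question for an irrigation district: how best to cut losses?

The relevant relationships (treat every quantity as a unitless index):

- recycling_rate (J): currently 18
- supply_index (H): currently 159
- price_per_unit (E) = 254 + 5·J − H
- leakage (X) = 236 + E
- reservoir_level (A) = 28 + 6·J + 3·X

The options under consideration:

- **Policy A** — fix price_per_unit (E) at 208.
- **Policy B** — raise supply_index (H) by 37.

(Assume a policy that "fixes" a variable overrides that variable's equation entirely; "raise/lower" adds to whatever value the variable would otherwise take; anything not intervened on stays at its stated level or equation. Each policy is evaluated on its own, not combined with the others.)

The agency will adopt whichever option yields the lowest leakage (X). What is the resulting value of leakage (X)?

384

Policy A (E := 208):
  J = 18
  H = 159
  E = 208
  X = 236 + 208 = 444
Policy B (H + 37):
  J = 18
  H = 159 + 37 = 196
  E = 254 + 5·18 − 196 = 148
  X = 236 + 148 = 384
Comparing — Policy A: X=444, Policy B: X=384. Lowest is 384 (Policy B).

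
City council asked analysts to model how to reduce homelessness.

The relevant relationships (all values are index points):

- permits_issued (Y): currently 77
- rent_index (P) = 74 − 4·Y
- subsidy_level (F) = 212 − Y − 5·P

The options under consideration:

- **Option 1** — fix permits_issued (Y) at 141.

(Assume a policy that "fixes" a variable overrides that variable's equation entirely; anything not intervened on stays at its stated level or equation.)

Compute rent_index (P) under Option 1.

Option 1 (Y := 141):
  Y = 141
  P = 74 − 4·141 = -490

-490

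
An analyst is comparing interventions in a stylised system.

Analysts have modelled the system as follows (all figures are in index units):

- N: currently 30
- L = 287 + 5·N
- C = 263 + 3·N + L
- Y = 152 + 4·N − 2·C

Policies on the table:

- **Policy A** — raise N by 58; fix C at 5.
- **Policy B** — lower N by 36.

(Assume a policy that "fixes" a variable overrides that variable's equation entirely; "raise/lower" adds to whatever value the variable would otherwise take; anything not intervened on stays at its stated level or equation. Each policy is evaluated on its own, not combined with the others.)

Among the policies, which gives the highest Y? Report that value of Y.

Policy A (N + 58, C := 5):
  N = 30 + 58 = 88
  L = 287 + 5·88 = 727
  C = 5
  Y = 152 + 4·88 − 2·5 = 494
Policy B (N − 36):
  N = 30 − 36 = -6
  L = 287 + 5·(-6) = 257
  C = 263 + 3·(-6) + 257 = 502
  Y = 152 + 4·(-6) − 2·502 = -876
Comparing — Policy A: Y=494, Policy B: Y=-876. Highest is 494 (Policy A).

494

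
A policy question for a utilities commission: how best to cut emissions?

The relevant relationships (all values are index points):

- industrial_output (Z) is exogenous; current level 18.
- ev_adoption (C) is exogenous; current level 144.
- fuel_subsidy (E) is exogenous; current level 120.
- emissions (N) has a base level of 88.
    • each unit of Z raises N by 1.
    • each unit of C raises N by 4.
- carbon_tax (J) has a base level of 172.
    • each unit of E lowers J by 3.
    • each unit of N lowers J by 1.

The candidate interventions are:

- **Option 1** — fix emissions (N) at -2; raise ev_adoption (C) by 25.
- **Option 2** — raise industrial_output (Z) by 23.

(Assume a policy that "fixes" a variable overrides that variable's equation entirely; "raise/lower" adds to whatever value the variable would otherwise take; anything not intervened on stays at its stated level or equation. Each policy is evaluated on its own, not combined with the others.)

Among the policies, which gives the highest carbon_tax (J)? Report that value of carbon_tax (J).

Option 1 (N := -2, C + 25):
  Z = 18
  C = 144 + 25 = 169
  E = 120
  N = -2
  J = 172 − 3·120 − (-2) = -186
Option 2 (Z + 23):
  Z = 18 + 23 = 41
  C = 144
  E = 120
  N = 88 + 41 + 4·144 = 705
  J = 172 − 3·120 − 705 = -893
Comparing — Option 1: J=-186, Option 2: J=-893. Highest is -186 (Option 1).

-186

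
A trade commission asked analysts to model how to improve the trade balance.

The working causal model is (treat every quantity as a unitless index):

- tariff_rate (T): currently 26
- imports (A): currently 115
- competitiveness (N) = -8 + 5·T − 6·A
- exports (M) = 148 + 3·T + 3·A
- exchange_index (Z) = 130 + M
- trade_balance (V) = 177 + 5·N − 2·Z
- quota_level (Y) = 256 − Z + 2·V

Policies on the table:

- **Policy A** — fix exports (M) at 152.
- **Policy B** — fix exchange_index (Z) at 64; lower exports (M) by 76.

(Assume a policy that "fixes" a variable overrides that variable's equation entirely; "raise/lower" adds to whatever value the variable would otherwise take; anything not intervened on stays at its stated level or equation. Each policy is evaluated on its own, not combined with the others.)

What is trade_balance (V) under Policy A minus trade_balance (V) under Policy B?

-436

Policy A (M := 152):
  T = 26
  A = 115
  N = -8 + 5·26 − 6·115 = -568
  M = 152
  Z = 130 + 152 = 282
  V = 177 + 5·(-568) − 2·282 = -3227
Policy B (Z := 64, M − 76):
  T = 26
  A = 115
  N = -8 + 5·26 − 6·115 = -568
  M = 148 + 3·26 + 3·115 (−76 from intervention) = 495
  Z = 64
  V = 177 + 5·(-568) − 2·64 = -2791
V: -3227 − (-2791) = -436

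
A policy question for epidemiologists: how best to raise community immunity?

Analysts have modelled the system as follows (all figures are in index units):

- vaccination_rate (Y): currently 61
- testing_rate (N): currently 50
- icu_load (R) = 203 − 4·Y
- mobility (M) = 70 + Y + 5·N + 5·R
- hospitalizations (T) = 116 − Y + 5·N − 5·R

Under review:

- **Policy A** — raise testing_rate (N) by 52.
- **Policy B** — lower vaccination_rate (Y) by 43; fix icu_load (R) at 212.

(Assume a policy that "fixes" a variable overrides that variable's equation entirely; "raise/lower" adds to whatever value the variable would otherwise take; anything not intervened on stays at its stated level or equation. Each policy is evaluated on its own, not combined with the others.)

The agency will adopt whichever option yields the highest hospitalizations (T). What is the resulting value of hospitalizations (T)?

Policy A (N + 52):
  Y = 61
  N = 50 + 52 = 102
  R = 203 − 4·61 = -41
  T = 116 − 61 + 5·102 − 5·(-41) = 770
Policy B (Y − 43, R := 212):
  Y = 61 − 43 = 18
  N = 50
  R = 212
  T = 116 − 18 + 5·50 − 5·212 = -712
Comparing — Policy A: T=770, Policy B: T=-712. Highest is 770 (Policy A).

770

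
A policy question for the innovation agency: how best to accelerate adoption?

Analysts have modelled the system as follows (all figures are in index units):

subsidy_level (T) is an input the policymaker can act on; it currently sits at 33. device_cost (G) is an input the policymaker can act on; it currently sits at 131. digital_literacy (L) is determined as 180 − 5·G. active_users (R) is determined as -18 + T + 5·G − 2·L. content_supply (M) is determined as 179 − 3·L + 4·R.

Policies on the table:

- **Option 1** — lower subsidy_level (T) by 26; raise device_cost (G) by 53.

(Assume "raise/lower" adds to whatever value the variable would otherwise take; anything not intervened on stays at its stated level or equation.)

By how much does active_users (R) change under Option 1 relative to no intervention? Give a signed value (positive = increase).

769

Baseline:
  T = 33
  G = 131
  L = 180 − 5·131 = -475
  R = -18 + 33 + 5·131 − 2·(-475) = 1620
Option 1 (T − 26, G + 53):
  T = 33 − 26 = 7
  G = 131 + 53 = 184
  L = 180 − 5·184 = -740
  R = -18 + 7 + 5·184 − 2·(-740) = 2389
Change in R: 2389 − 1620 = 769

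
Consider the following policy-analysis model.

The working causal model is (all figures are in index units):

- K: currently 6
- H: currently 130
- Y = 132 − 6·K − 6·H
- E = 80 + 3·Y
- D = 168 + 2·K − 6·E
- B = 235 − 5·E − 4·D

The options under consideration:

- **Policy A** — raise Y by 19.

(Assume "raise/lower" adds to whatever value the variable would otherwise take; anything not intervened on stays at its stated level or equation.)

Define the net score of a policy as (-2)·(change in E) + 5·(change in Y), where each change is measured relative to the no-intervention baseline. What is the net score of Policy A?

-19

Baseline:
  K = 6
  H = 130
  Y = 132 − 6·6 − 6·130 = -684
  E = 80 + 3·(-684) = -1972
Policy A (Y + 19):
  K = 6
  H = 130
  Y = 132 − 6·6 − 6·130 (+19 from intervention) = -665
  E = 80 + 3·(-665) = -1915
ΔE = -1915 − (-1972) = 57; ΔY = -665 − (-684) = 19
Score = (-2)·57 + 5·19 = -19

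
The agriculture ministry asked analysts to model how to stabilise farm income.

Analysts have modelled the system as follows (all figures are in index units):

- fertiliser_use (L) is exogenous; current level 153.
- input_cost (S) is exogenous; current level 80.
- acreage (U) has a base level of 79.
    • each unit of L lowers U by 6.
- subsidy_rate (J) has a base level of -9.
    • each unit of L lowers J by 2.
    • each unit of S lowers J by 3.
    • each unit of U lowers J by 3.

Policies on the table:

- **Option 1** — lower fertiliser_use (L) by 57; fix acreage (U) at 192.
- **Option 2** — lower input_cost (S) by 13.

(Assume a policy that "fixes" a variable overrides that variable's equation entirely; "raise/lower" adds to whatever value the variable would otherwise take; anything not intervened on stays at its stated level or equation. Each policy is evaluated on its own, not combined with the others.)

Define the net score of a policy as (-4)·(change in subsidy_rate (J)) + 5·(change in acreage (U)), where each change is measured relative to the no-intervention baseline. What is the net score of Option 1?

17071

Baseline:
  L = 153
  S = 80
  U = 79 − 6·153 = -839
  J = -9 − 2·153 − 3·80 − 3·(-839) = 1962
Option 1 (L − 57, U := 192):
  L = 153 − 57 = 96
  S = 80
  U = 192
  J = -9 − 2·96 − 3·80 − 3·192 = -1017
ΔJ = -1017 − 1962 = -2979; ΔU = 192 − (-839) = 1031
Score = (-4)·(-2979) + 5·1031 = 17071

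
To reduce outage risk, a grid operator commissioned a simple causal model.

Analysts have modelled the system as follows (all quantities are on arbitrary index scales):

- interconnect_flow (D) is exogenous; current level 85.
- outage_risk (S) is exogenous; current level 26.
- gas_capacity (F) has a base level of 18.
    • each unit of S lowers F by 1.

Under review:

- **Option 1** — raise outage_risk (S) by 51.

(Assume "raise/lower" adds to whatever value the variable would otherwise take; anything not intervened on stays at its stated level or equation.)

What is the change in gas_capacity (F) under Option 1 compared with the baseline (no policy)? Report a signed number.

Baseline:
  S = 26
  F = 18 − 26 = -8
Option 1 (S + 51):
  S = 26 + 51 = 77
  F = 18 − 77 = -59
Change in F: -59 − (-8) = -51

-51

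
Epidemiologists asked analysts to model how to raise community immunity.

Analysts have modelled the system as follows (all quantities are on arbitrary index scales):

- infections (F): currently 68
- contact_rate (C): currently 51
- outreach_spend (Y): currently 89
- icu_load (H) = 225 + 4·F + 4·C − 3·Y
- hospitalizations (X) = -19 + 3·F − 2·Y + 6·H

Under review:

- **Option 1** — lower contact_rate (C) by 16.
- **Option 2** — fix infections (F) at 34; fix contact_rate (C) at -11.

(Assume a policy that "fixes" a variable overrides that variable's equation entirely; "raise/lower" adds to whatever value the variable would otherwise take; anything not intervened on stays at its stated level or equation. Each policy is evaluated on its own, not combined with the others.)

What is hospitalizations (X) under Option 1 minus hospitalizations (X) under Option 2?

2022

Option 1 (C − 16):
  F = 68
  C = 51 − 16 = 35
  Y = 89
  H = 225 + 4·68 + 4·35 − 3·89 = 370
  X = -19 + 3·68 − 2·89 + 6·370 = 2227
Option 2 (F := 34, C := -11):
  F = 34
  C = -11
  Y = 89
  H = 225 + 4·34 + 4·(-11) − 3·89 = 50
  X = -19 + 3·34 − 2·89 + 6·50 = 205
X: 2227 − 205 = 2022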